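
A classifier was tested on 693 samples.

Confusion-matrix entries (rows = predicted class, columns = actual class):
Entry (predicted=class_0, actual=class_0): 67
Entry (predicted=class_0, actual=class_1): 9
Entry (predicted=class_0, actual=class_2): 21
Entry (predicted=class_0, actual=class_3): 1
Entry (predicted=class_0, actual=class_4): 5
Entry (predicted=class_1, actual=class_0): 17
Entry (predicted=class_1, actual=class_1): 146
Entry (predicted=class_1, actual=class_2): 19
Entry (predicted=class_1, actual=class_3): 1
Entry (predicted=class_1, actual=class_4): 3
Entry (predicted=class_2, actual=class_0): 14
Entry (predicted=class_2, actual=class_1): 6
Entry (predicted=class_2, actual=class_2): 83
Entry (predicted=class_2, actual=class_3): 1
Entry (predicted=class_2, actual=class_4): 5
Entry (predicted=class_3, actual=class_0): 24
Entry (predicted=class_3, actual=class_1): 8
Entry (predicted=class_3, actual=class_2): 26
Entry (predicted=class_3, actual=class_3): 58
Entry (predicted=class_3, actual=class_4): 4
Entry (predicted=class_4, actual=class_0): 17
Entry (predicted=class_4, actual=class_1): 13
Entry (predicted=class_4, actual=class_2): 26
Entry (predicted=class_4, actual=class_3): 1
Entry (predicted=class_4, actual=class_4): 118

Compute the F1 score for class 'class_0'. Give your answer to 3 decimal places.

0.554

One-vs-rest for 'class_0': TP = diagonal; FP = other classes predicted 'class_0'; FN = 'class_0' predicted as other.
F1 score = 2·TP/(2·TP+FP+FN).
class_0: TP=67, FP=9+21+1+5=36, FN=17+14+24+17=72 → 134/242 = 0.5537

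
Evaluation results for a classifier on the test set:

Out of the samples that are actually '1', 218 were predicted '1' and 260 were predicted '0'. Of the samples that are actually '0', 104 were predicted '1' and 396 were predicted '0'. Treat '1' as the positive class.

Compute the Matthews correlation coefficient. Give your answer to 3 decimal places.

MCC = (TP·TN − FP·FN) / √((TP+FP)(TP+FN)(TN+FP)(TN+FN))
Numerator = 218·396 − 104·260 = 59288
Denominator = √(322·478·500·656) = √50484448000 = 224687.4451
MCC = 59288 / 224687.4451 = 0.264

0.264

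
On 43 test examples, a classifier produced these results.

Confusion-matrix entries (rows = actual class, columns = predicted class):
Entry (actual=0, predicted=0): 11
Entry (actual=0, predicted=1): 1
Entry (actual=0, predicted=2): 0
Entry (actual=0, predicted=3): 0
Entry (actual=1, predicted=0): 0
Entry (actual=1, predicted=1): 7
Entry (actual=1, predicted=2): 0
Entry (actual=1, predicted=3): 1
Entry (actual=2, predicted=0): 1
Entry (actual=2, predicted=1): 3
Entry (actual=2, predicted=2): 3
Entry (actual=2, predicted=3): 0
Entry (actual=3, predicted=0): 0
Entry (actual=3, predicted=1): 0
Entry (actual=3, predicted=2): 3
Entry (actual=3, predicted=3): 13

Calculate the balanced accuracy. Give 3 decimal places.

Balanced accuracy = mean of per-class recall.
  0: recall = 11/12 = 0.9167
  1: recall = 7/8 = 0.8750
  2: recall = 3/7 = 0.4286
  3: recall = 13/16 = 0.8125
Mean = (0.9167 + 0.8750 + 0.4286 + 0.8125) / 4 = 0.758

0.758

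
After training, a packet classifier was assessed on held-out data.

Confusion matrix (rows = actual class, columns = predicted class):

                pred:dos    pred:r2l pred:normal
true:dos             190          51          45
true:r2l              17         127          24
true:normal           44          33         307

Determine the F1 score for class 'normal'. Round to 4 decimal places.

0.8079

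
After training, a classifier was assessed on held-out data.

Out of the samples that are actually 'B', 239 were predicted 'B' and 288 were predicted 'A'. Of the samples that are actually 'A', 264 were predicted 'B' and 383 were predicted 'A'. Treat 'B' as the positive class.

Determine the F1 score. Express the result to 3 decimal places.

Precision = TP/(TP+FP) = 239/503 = 0.4751
Recall = TP/(TP+FN) = 239/527 = 0.4535
F1 = 2·TP/(2·TP+FP+FN) = 478/1030 = 0.464

0.464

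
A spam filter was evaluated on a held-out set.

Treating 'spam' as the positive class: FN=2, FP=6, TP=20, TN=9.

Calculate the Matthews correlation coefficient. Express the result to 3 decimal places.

0.547

MCC = (TP·TN − FP·FN) / √((TP+FP)(TP+FN)(TN+FP)(TN+FN))
Numerator = 20·9 − 6·2 = 168
Denominator = √(26·22·15·11) = √94380 = 307.2133
MCC = 168 / 307.2133 = 0.547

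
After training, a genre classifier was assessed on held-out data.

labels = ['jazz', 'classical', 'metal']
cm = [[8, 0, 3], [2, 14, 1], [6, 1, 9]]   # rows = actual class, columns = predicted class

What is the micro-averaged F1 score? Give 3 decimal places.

Micro-averaging pools counts across classes: ΣTP=31, ΣFP=13, ΣFN=13.
Micro-F1 score = 2·TP/(2·TP+FP+FN) on pooled counts = 0.705 (equals overall accuracy in single-label multiclass).

0.705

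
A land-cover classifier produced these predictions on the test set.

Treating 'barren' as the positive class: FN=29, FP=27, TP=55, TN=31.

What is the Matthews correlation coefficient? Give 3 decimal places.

MCC = (TP·TN − FP·FN) / √((TP+FP)(TP+FN)(TN+FP)(TN+FN))
Numerator = 55·31 − 27·29 = 922
Denominator = √(82·84·58·60) = √23970240 = 4895.9412
MCC = 922 / 4895.9412 = 0.188

0.188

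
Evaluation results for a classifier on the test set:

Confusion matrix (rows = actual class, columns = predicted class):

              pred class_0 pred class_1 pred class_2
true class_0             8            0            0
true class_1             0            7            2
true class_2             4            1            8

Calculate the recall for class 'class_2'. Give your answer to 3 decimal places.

0.615

recall = TP/(TP+FN).
class_2: TP=8, FN=4+1=5 → 8/13 = 0.6154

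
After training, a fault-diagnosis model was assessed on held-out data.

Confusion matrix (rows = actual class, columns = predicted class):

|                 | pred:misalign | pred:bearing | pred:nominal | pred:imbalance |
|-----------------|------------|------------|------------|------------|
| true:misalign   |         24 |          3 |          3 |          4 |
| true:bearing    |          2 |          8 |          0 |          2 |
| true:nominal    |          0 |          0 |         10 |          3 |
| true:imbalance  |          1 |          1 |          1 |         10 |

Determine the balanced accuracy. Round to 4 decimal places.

0.7278

Balanced accuracy = mean of per-class recall.
  misalign: recall = 24/34 = 0.70588
  bearing: recall = 8/12 = 0.66667
  nominal: recall = 10/13 = 0.76923
  imbalance: recall = 10/13 = 0.76923
Mean = (0.70588 + 0.66667 + 0.76923 + 0.76923) / 4 = 0.7278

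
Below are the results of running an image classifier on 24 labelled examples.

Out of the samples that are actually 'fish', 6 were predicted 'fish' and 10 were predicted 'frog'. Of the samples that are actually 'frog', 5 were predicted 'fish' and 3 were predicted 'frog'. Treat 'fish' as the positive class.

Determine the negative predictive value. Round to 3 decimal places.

NPV = TN/(TN+FN) = 3/(3+10) = 0.231

0.231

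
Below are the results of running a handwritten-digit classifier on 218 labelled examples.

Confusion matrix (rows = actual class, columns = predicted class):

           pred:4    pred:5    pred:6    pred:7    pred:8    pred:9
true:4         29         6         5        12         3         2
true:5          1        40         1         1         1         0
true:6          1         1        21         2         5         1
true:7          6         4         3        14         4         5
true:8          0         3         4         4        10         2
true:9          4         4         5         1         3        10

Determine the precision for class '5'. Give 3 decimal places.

0.690

precision = TP/(TP+FP).
5: TP=40, FP=6+1+4+3+4=18 → 40/58 = 0.6897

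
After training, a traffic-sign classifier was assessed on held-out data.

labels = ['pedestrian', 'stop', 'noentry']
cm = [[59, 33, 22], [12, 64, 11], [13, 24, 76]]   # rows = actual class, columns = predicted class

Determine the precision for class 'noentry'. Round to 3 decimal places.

0.697

Take TP from the diagonal, FP from the rest of the 'noentry' prediction marginal, FN from the rest of the 'noentry' actual marginal.
precision = TP/(TP+FP).
noentry: TP=76, FP=22+11=33 → 76/109 = 0.6972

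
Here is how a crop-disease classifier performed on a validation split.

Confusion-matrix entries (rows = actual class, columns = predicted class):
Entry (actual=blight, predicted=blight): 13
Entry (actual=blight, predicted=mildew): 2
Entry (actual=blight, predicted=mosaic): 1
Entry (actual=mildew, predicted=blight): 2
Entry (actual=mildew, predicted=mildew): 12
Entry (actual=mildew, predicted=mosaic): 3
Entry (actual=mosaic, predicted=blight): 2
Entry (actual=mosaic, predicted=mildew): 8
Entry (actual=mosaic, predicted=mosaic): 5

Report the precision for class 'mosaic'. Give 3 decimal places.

0.556

Treat 'mosaic' as positive and all other classes as negative.
precision = TP/(TP+FP).
mosaic: TP=5, FP=1+3=4 → 5/9 = 0.5556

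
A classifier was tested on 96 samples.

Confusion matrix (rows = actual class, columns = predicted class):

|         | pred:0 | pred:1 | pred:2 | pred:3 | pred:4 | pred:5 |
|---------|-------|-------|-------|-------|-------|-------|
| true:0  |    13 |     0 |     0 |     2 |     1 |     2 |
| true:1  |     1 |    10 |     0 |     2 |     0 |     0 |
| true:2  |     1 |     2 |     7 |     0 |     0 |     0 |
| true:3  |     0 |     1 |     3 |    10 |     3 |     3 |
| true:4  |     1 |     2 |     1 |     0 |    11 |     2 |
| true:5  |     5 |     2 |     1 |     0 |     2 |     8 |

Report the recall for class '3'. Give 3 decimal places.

0.500

One-vs-rest for '3': TP = diagonal; FP = other classes predicted '3'; FN = '3' predicted as other.
recall = TP/(TP+FN).
3: TP=10, FN=0+1+3+3+3=10 → 10/20 = 0.5000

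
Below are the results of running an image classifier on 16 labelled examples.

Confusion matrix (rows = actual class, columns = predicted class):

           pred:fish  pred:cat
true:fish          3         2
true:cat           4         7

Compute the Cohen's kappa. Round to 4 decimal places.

0.2131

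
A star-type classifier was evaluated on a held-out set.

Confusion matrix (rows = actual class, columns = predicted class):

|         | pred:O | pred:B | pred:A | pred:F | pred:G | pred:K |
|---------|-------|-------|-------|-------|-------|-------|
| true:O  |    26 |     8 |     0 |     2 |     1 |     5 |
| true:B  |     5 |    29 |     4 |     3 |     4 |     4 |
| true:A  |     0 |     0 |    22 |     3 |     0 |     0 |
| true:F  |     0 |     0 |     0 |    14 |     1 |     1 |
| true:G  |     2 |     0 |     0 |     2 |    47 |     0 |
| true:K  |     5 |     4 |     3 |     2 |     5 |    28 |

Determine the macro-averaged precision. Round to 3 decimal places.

Per-class precision (TP/(TP+FP)):
  O: TP=26, FP=5+0+0+2+5=12 → 26/38 = 0.6842
  B: TP=29, FP=8+0+0+0+4=12 → 29/41 = 0.7073
  A: TP=22, FP=0+4+0+0+3=7 → 22/29 = 0.7586
  F: TP=14, FP=2+3+3+2+2=12 → 14/26 = 0.5385
  G: TP=47, FP=1+4+0+1+5=11 → 47/58 = 0.8103
  K: TP=28, FP=5+4+0+1+0=10 → 28/38 = 0.7368
Macro-precision = mean = (0.6842 + 0.7073 + 0.7586 + 0.5385 + 0.8103 + 0.7368) / 6 = 0.706

0.706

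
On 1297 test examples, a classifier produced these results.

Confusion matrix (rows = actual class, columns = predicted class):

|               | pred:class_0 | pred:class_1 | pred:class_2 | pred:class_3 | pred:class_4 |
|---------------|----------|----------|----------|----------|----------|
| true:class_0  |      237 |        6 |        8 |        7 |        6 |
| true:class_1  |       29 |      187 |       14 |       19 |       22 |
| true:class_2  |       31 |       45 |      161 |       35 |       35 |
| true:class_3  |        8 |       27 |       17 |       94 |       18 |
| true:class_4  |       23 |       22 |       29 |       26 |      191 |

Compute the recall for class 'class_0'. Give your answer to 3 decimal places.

recall = TP/(TP+FN).
class_0: TP=237, FN=6+8+7+6=27 → 237/264 = 0.8977

0.898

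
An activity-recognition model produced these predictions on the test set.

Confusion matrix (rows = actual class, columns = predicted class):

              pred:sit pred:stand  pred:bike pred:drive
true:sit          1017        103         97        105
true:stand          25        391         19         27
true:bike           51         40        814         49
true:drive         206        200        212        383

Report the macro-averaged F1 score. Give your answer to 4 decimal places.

0.6740

Per-class F1 score (2·TP/(2·TP+FP+FN)):
  sit: TP=1017, FP=25+51+206=282, FN=103+97+105=305 → 2034/2621 = 0.77604
  stand: TP=391, FP=103+40+200=343, FN=25+19+27=71 → 782/1196 = 0.65385
  bike: TP=814, FP=97+19+212=328, FN=51+40+49=140 → 1628/2096 = 0.77672
  drive: TP=383, FP=105+27+49=181, FN=206+200+212=618 → 766/1565 = 0.48946
Macro-F1 score = mean = (0.77604 + 0.65385 + 0.77672 + 0.48946) / 4 = 0.6740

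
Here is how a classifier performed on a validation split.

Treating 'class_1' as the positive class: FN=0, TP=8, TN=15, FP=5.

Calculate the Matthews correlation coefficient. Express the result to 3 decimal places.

0.679

MCC = (TP·TN − FP·FN) / √((TP+FP)(TP+FN)(TN+FP)(TN+FN))
Numerator = 8·15 − 5·0 = 120
Denominator = √(13·8·20·15) = √31200 = 176.6352
MCC = 120 / 176.6352 = 0.679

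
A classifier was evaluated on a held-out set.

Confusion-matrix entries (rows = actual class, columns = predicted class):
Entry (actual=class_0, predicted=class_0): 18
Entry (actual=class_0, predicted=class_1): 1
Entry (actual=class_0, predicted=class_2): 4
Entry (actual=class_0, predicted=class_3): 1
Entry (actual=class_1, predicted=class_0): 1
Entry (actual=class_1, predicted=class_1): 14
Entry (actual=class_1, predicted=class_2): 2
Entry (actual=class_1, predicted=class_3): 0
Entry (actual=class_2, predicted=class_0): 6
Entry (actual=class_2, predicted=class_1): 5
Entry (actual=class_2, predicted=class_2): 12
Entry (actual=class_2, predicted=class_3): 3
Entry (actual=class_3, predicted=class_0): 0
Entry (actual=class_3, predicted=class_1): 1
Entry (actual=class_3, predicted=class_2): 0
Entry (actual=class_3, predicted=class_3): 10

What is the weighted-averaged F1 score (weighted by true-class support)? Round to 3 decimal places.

Per-class F1 score (2·TP/(2·TP+FP+FN)):
  class_0: TP=18, FP=1+6+0=7, FN=1+4+1=6 → 36/49 = 0.7347
  class_1: TP=14, FP=1+5+1=7, FN=1+2+0=3 → 28/38 = 0.7368
  class_2: TP=12, FP=4+2+0=6, FN=6+5+3=14 → 24/44 = 0.5455
  class_3: TP=10, FP=1+0+3=4, FN=0+1+0=1 → 20/25 = 0.8000
Weighted-F1 score = Σ (supportᵢ/N)·F1 scoreᵢ with N=78: (24/78)·0.7347 + (17/78)·0.7368 + (26/78)·0.5455 + (11/78)·0.8000 = 0.681

0.681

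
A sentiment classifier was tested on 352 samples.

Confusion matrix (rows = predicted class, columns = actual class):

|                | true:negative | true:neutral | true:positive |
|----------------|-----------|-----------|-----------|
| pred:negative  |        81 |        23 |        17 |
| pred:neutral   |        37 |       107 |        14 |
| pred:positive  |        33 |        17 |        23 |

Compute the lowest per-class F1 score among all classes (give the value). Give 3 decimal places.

Per-class F1 score (2·TP/(2·TP+FP+FN)):
  negative: TP=81, FP=23+17=40, FN=37+33=70 → 162/272 = 0.5956
  neutral: TP=107, FP=37+14=51, FN=23+17=40 → 214/305 = 0.7016
  positive: TP=23, FP=33+17=50, FN=17+14=31 → 46/127 = 0.3622
Lowest is class 'positive' with F1 score = 0.362.

0.362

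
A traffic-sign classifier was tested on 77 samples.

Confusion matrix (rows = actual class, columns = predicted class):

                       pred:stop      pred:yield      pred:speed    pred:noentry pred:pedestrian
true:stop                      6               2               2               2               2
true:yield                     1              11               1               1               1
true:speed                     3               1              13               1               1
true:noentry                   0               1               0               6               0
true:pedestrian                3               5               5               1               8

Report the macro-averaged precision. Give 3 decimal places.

0.569

Per-class precision (TP/(TP+FP)):
  stop: TP=6, FP=1+3+0+3=7 → 6/13 = 0.4615
  yield: TP=11, FP=2+1+1+5=9 → 11/20 = 0.5500
  speed: TP=13, FP=2+1+0+5=8 → 13/21 = 0.6190
  noentry: TP=6, FP=2+1+1+1=5 → 6/11 = 0.5455
  pedestrian: TP=8, FP=2+1+1+0=4 → 8/12 = 0.6667
Macro-precision = mean = (0.4615 + 0.5500 + 0.6190 + 0.5455 + 0.6667) / 5 = 0.569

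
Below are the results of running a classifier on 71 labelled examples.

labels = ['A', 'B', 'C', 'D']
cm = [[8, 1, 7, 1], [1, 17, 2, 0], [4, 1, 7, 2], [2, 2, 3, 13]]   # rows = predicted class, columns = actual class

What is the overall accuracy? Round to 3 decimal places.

Accuracy = trace / total = (8+17+7+13=45) / 71 = 45/71 = 0.634

0.634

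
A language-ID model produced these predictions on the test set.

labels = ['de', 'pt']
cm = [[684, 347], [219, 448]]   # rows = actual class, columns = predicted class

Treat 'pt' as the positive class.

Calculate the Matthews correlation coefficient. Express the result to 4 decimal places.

MCC = (TP·TN − FP·FN) / √((TP+FP)(TP+FN)(TN+FP)(TN+FN))
Numerator = 448·684 − 347·219 = 230439
Denominator = √(795·667·1031·903) = √493673003145 = 702618.6755
MCC = 230439 / 702618.6755 = 0.3280

0.3280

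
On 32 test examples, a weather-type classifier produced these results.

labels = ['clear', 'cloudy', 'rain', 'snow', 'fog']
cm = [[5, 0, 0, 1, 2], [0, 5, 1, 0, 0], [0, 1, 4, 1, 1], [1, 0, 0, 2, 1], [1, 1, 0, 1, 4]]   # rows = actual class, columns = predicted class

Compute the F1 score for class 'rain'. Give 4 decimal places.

Take TP from the diagonal, FP from the rest of the 'rain' prediction marginal, FN from the rest of the 'rain' actual marginal.
F1 score = 2·TP/(2·TP+FP+FN).
rain: TP=4, FP=0+1+0+0=1, FN=0+1+1+1=3 → 8/12 = 0.66667

0.6667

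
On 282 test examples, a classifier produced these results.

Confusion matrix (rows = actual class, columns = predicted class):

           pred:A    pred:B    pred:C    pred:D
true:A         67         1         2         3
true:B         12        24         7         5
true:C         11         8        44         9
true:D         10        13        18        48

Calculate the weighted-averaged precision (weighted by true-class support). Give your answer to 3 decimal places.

Per-class precision (TP/(TP+FP)):
  A: TP=67, FP=12+11+10=33 → 67/100 = 0.6700
  B: TP=24, FP=1+8+13=22 → 24/46 = 0.5217
  C: TP=44, FP=2+7+18=27 → 44/71 = 0.6197
  D: TP=48, FP=3+5+9=17 → 48/65 = 0.7385
Weighted-precision = Σ (supportᵢ/N)·precisionᵢ with N=282: (73/282)·0.6700 + (48/282)·0.5217 + (72/282)·0.6197 + (89/282)·0.7385 = 0.654

0.654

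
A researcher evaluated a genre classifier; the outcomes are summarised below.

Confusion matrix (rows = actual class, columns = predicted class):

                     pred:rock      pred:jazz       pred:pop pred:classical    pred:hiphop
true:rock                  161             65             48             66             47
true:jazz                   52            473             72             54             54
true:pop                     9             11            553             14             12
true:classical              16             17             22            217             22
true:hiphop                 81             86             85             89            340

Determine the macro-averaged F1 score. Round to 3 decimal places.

Per-class F1 score (2·TP/(2·TP+FP+FN)):
  rock: TP=161, FP=52+9+16+81=158, FN=65+48+66+47=226 → 322/706 = 0.4561
  jazz: TP=473, FP=65+11+17+86=179, FN=52+72+54+54=232 → 946/1357 = 0.6971
  pop: TP=553, FP=48+72+22+85=227, FN=9+11+14+12=46 → 1106/1379 = 0.8020
  classical: TP=217, FP=66+54+14+89=223, FN=16+17+22+22=77 → 434/734 = 0.5913
  hiphop: TP=340, FP=47+54+12+22=135, FN=81+86+85+89=341 → 680/1156 = 0.5882
Macro-F1 score = mean = (0.4561 + 0.6971 + 0.8020 + 0.5913 + 0.5882) / 5 = 0.627

0.627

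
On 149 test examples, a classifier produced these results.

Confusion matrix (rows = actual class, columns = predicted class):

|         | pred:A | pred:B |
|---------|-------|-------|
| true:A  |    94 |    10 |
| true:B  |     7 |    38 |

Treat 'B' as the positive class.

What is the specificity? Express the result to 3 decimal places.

0.904

Specificity = TN/(TN+FP) = 94/(94+10) = 0.904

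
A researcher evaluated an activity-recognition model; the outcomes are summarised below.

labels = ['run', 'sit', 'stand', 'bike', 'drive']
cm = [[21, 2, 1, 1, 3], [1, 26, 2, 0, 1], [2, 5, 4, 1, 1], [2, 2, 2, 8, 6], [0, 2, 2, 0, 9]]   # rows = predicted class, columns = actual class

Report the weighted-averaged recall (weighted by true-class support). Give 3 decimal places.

Per-class recall (TP/(TP+FN)):
  run: TP=21, FN=1+2+2+0=5 → 21/26 = 0.8077
  sit: TP=26, FN=2+5+2+2=11 → 26/37 = 0.7027
  stand: TP=4, FN=1+2+2+2=7 → 4/11 = 0.3636
  bike: TP=8, FN=1+0+1+0=2 → 8/10 = 0.8000
  drive: TP=9, FN=3+1+1+6=11 → 9/20 = 0.4500
Weighted-recall = Σ (supportᵢ/N)·recallᵢ with N=104: (26/104)·0.8077 + (37/104)·0.7027 + (11/104)·0.3636 + (10/104)·0.8000 + (20/104)·0.4500 = 0.654

0.654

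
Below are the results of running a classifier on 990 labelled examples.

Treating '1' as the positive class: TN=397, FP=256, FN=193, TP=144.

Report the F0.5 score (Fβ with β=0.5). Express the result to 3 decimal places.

0.372

Fβ = (1+β²)·TP / ((1+β²)·TP + β²·FN + FP), with β²=1/4
= 1.25·144 / (1.25·144 + 0.25·193 + 256) = 0.372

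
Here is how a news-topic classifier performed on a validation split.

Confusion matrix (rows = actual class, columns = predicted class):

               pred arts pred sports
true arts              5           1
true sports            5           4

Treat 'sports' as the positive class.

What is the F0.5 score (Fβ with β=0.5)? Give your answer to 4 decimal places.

0.6897

Fβ = (1+β²)·TP / ((1+β²)·TP + β²·FN + FP), with β²=1/4
= 1.25·4 / (1.25·4 + 0.25·5 + 1) = 0.6897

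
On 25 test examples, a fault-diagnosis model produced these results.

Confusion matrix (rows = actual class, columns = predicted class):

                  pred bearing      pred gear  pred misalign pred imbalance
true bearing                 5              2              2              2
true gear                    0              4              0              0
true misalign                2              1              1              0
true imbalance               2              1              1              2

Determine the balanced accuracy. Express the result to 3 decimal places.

Balanced accuracy = mean of per-class recall.
  bearing: recall = 5/11 = 0.4545
  gear: recall = 4/4 = 1.0000
  misalign: recall = 1/4 = 0.2500
  imbalance: recall = 2/6 = 0.3333
Mean = (0.4545 + 1.0000 + 0.2500 + 0.3333) / 4 = 0.509

0.509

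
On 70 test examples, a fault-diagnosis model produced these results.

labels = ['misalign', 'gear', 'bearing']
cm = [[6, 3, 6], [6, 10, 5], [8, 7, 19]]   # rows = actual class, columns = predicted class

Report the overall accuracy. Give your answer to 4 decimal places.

Accuracy = trace / total = (6+10+19=35) / 70 = 35/70 = 0.5000

0.5000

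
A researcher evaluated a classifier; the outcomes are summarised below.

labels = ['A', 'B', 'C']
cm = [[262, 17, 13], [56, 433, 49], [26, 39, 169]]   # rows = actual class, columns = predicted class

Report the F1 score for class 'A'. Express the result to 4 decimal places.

Treat 'A' as positive and all other classes as negative.
F1 score = 2·TP/(2·TP+FP+FN).
A: TP=262, FP=56+26=82, FN=17+13=30 → 524/636 = 0.82390

0.8239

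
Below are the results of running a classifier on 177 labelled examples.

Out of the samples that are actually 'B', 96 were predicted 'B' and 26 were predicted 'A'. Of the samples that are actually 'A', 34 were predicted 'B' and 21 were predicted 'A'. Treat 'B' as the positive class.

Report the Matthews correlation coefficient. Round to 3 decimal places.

0.177

MCC = (TP·TN − FP·FN) / √((TP+FP)(TP+FN)(TN+FP)(TN+FN))
Numerator = 96·21 − 34·26 = 1132
Denominator = √(130·122·55·47) = √40998100 = 6402.9759
MCC = 1132 / 6402.9759 = 0.177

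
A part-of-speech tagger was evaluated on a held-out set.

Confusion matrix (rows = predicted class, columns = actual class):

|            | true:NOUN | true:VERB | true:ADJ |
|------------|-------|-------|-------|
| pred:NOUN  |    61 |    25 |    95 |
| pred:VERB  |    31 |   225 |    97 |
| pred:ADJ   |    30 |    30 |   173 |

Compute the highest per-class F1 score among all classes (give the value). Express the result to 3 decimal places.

Per-class F1 score (2·TP/(2·TP+FP+FN)):
  NOUN: TP=61, FP=25+95=120, FN=31+30=61 → 122/303 = 0.4026
  VERB: TP=225, FP=31+97=128, FN=25+30=55 → 450/633 = 0.7109
  ADJ: TP=173, FP=30+30=60, FN=95+97=192 → 346/598 = 0.5786
Highest is class 'VERB' with F1 score = 0.711.

0.711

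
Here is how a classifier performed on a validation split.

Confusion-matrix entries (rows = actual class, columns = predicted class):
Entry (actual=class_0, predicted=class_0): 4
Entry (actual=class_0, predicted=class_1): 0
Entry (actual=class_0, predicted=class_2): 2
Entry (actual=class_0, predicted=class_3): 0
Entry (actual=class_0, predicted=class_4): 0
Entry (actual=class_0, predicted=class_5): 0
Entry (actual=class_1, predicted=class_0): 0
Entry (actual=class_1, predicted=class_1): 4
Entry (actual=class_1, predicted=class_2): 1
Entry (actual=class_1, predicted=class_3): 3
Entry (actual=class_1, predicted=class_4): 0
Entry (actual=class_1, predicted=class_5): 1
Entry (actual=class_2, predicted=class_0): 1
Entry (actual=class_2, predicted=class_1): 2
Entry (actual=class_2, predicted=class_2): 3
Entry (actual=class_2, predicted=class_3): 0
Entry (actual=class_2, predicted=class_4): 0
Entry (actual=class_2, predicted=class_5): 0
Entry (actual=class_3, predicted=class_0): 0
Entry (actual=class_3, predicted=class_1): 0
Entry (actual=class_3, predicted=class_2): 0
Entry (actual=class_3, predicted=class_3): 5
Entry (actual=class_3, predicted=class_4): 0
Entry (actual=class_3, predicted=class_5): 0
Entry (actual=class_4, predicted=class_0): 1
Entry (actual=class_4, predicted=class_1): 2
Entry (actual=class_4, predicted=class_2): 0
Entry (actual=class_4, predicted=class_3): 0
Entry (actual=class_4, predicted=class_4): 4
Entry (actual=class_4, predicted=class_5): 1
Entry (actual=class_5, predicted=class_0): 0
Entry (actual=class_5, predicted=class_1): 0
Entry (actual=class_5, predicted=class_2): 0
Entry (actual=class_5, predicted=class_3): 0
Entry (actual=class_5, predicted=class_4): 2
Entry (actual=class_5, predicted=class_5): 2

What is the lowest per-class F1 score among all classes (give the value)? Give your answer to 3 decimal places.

0.471

Per-class F1 score (2·TP/(2·TP+FP+FN)):
  class_0: TP=4, FP=0+1+0+1+0=2, FN=0+2+0+0+0=2 → 8/12 = 0.6667
  class_1: TP=4, FP=0+2+0+2+0=4, FN=0+1+3+0+1=5 → 8/17 = 0.4706
  class_2: TP=3, FP=2+1+0+0+0=3, FN=1+2+0+0+0=3 → 6/12 = 0.5000
  class_3: TP=5, FP=0+3+0+0+0=3, FN=0+0+0+0+0=0 → 10/13 = 0.7692
  class_4: TP=4, FP=0+0+0+0+2=2, FN=1+2+0+0+1=4 → 8/14 = 0.5714
  class_5: TP=2, FP=0+1+0+0+1=2, FN=0+0+0+0+2=2 → 4/8 = 0.5000
Lowest is class 'class_1' with F1 score = 0.471.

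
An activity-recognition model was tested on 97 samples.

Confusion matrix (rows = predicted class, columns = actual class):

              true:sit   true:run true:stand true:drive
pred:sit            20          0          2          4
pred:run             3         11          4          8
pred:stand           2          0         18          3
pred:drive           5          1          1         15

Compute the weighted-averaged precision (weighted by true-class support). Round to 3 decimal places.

0.703

Per-class precision (TP/(TP+FP)):
  sit: TP=20, FP=0+2+4=6 → 20/26 = 0.7692
  run: TP=11, FP=3+4+8=15 → 11/26 = 0.4231
  stand: TP=18, FP=2+0+3=5 → 18/23 = 0.7826
  drive: TP=15, FP=5+1+1=7 → 15/22 = 0.6818
Weighted-precision = Σ (supportᵢ/N)·precisionᵢ with N=97: (30/97)·0.7692 + (12/97)·0.4231 + (25/97)·0.7826 + (30/97)·0.6818 = 0.703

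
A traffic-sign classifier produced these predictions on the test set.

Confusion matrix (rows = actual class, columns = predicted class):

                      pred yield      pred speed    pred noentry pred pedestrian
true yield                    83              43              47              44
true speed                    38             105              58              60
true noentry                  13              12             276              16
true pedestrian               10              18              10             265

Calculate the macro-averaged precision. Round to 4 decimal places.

0.6401

Per-class precision (TP/(TP+FP)):
  yield: TP=83, FP=38+13+10=61 → 83/144 = 0.57639
  speed: TP=105, FP=43+12+18=73 → 105/178 = 0.58989
  noentry: TP=276, FP=47+58+10=115 → 276/391 = 0.70588
  pedestrian: TP=265, FP=44+60+16=120 → 265/385 = 0.68831
Macro-precision = mean = (0.57639 + 0.58989 + 0.70588 + 0.68831) / 4 = 0.6401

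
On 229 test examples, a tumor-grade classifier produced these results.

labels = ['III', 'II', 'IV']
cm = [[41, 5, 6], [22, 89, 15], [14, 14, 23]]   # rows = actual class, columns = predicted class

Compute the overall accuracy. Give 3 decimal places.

0.668

Accuracy = trace / total = (41+89+23=153) / 229 = 153/229 = 0.668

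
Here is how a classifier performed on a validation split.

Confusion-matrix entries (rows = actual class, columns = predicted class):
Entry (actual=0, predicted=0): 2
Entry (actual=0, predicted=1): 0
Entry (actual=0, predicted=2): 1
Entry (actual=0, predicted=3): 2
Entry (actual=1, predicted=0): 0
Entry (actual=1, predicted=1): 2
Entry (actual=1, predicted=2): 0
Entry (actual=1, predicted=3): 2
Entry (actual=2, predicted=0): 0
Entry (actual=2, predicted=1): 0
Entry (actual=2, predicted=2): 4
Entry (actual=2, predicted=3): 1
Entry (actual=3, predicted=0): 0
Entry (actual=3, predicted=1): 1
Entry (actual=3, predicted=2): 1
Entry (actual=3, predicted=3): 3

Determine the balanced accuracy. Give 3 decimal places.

0.575

Balanced accuracy = mean of per-class recall.
  0: recall = 2/5 = 0.4000
  1: recall = 2/4 = 0.5000
  2: recall = 4/5 = 0.8000
  3: recall = 3/5 = 0.6000
Mean = (0.4000 + 0.5000 + 0.8000 + 0.6000) / 4 = 0.575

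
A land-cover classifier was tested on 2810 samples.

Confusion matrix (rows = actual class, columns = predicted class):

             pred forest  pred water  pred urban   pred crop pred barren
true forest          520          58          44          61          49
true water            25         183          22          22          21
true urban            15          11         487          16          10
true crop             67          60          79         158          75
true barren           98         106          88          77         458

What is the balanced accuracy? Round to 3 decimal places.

Balanced accuracy = mean of per-class recall.
  forest: recall = 520/732 = 0.7104
  water: recall = 183/273 = 0.6703
  urban: recall = 487/539 = 0.9035
  crop: recall = 158/439 = 0.3599
  barren: recall = 458/827 = 0.5538
Mean = (0.7104 + 0.6703 + 0.9035 + 0.3599 + 0.5538) / 5 = 0.640

0.640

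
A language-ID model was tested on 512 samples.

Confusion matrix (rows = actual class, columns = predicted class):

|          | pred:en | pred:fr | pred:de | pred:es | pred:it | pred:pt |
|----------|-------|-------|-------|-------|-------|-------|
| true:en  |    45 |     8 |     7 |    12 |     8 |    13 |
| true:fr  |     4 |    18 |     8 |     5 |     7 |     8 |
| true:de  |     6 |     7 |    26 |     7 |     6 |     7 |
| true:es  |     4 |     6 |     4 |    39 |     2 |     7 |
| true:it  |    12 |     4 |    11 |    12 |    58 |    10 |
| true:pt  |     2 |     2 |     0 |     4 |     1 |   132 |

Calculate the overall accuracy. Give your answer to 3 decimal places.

0.621

Accuracy = trace / total = (45+18+26+39+58+132=318) / 512 = 318/512 = 0.621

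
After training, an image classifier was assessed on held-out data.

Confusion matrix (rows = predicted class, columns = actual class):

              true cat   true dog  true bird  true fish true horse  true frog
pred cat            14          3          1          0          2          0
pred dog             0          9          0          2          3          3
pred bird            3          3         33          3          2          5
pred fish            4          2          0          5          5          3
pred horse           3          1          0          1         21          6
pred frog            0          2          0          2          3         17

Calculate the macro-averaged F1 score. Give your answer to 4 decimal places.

Per-class F1 score (2·TP/(2·TP+FP+FN)):
  cat: TP=14, FP=3+1+0+2+0=6, FN=0+3+4+3+0=10 → 28/44 = 0.63636
  dog: TP=9, FP=0+0+2+3+3=8, FN=3+3+2+1+2=11 → 18/37 = 0.48649
  bird: TP=33, FP=3+3+3+2+5=16, FN=1+0+0+0+0=1 → 66/83 = 0.79518
  fish: TP=5, FP=4+2+0+5+3=14, FN=0+2+3+1+2=8 → 10/32 = 0.31250
  horse: TP=21, FP=3+1+0+1+6=11, FN=2+3+2+5+3=15 → 42/68 = 0.61765
  frog: TP=17, FP=0+2+0+2+3=7, FN=0+3+5+3+6=17 → 34/58 = 0.58621
Macro-F1 score = mean = (0.63636 + 0.48649 + 0.79518 + 0.31250 + 0.61765 + 0.58621) / 6 = 0.5724

0.5724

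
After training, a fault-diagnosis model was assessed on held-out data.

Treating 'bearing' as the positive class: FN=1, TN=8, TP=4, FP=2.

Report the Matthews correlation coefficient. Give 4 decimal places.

0.5774

MCC = (TP·TN − FP·FN) / √((TP+FP)(TP+FN)(TN+FP)(TN+FN))
Numerator = 4·8 − 2·1 = 30
Denominator = √(6·5·10·9) = √2700 = 51.9615
MCC = 30 / 51.9615 = 0.5774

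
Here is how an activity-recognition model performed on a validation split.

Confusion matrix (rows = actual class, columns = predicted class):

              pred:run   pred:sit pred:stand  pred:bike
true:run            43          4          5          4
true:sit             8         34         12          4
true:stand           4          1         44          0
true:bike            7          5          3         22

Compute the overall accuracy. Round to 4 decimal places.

Accuracy = trace / total = (43+34+44+22=143) / 200 = 143/200 = 0.7150

0.7150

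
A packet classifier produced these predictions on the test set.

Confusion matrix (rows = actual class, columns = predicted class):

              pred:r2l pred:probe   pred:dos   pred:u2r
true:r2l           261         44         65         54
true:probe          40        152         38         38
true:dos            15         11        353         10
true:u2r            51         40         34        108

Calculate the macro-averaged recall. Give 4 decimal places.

Per-class recall (TP/(TP+FN)):
  r2l: TP=261, FN=44+65+54=163 → 261/424 = 0.61557
  probe: TP=152, FN=40+38+38=116 → 152/268 = 0.56716
  dos: TP=353, FN=15+11+10=36 → 353/389 = 0.90746
  u2r: TP=108, FN=51+40+34=125 → 108/233 = 0.46352
Macro-recall = mean = (0.61557 + 0.56716 + 0.90746 + 0.46352) / 4 = 0.6384

0.6384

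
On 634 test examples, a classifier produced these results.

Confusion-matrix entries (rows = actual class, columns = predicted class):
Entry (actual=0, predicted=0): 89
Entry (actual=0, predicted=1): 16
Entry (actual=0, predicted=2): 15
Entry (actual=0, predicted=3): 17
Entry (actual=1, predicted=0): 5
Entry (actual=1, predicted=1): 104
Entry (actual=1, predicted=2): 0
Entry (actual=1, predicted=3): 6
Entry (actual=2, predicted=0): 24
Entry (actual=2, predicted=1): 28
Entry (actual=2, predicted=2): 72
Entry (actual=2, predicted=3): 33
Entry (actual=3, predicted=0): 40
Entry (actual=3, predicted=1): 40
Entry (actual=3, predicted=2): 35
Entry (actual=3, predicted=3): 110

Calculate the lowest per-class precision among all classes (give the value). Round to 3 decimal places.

0.553

Per-class precision (TP/(TP+FP)):
  0: TP=89, FP=5+24+40=69 → 89/158 = 0.5633
  1: TP=104, FP=16+28+40=84 → 104/188 = 0.5532
  2: TP=72, FP=15+0+35=50 → 72/122 = 0.5902
  3: TP=110, FP=17+6+33=56 → 110/166 = 0.6627
Lowest is class '1' with precision = 0.553.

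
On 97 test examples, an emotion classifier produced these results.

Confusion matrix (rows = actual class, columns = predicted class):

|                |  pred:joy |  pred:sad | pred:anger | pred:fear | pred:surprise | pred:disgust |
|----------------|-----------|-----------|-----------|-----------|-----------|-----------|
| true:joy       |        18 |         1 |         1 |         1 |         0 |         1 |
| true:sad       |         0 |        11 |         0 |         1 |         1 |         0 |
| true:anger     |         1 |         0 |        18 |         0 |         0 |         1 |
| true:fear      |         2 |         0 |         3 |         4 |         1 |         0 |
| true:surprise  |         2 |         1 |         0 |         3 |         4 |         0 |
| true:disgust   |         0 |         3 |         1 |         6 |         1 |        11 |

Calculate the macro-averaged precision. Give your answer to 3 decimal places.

Per-class precision (TP/(TP+FP)):
  joy: TP=18, FP=0+1+2+2+0=5 → 18/23 = 0.7826
  sad: TP=11, FP=1+0+0+1+3=5 → 11/16 = 0.6875
  anger: TP=18, FP=1+0+3+0+1=5 → 18/23 = 0.7826
  fear: TP=4, FP=1+1+0+3+6=11 → 4/15 = 0.2667
  surprise: TP=4, FP=0+1+0+1+1=3 → 4/7 = 0.5714
  disgust: TP=11, FP=1+0+1+0+0=2 → 11/13 = 0.8462
Macro-precision = mean = (0.7826 + 0.6875 + 0.7826 + 0.2667 + 0.5714 + 0.8462) / 6 = 0.656

0.656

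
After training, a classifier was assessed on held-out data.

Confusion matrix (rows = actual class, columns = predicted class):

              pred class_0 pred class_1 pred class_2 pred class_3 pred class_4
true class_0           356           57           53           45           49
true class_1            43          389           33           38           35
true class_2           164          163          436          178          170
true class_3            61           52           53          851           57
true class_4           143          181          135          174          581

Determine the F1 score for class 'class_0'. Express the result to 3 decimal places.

0.537

Treat 'class_0' as positive and all other classes as negative.
F1 score = 2·TP/(2·TP+FP+FN).
class_0: TP=356, FP=43+164+61+143=411, FN=57+53+45+49=204 → 712/1327 = 0.5365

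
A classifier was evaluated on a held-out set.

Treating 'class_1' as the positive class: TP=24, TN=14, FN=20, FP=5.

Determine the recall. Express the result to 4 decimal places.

Recall = TP/(TP+FN) = 24/(24+20) = 24/44 = 0.5455

0.5455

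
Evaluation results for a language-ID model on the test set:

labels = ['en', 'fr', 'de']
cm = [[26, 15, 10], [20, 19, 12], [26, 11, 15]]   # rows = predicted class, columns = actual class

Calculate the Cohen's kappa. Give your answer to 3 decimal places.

Observed agreement pₒ = trace/N = 60/154 = 0.3896
Expected agreement pₑ = Σ (rowᵢ·colᵢ)/N² = (72·51 + 45·51 + 37·52)/154² = 0.3327
κ = (pₒ − pₑ)/(1 − pₑ) = (0.3896 − 0.3327)/(1 − 0.3327) = 0.085

0.085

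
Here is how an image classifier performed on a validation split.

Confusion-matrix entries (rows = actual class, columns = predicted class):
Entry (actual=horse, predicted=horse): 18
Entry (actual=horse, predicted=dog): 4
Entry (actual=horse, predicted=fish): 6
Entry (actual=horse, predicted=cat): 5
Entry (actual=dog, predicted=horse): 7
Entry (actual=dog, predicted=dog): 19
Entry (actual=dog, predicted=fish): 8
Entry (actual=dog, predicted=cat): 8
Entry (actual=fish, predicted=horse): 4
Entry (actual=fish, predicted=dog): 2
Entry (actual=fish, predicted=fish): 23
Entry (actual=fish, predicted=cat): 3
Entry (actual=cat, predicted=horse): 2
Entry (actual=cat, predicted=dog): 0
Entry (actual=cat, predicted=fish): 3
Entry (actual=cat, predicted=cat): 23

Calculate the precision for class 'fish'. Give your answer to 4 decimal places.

0.5750

One-vs-rest for 'fish': TP = diagonal; FP = other classes predicted 'fish'; FN = 'fish' predicted as other.
precision = TP/(TP+FP).
fish: TP=23, FP=6+8+3=17 → 23/40 = 0.57500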